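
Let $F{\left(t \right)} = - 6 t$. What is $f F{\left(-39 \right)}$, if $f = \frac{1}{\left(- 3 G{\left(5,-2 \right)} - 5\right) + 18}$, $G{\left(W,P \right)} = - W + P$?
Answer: $\frac{117}{17} \approx 6.8824$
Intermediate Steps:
$G{\left(W,P \right)} = P - W$
$f = \frac{1}{34}$ ($f = \frac{1}{\left(- 3 \left(-2 - 5\right) - 5\right) + 18} = \frac{1}{\left(\left(-3\right) \left(-7\right) - 5\right) + 18} = \frac{1}{\left(21 - 5\right) + 18} = \frac{1}{16 + 18} = \frac{1}{34} \approx 0.029412$)
$f F{\left(-39 \right)} = \frac{\left(-6\right) \left(-39\right)}{34} = \frac{1}{34} \cdot 234 = \frac{117}{17}$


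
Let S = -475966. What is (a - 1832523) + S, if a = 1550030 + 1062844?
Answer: 304385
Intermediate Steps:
a = 2612874
(a - 1832523) + S = (2612874 - 1832523) - 475966 = 780351 - 475966 = 304385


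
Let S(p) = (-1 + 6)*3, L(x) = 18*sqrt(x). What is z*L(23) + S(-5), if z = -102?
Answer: 15 - 1836*sqrt(23) ≈ -8790.1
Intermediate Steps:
S(p) = 15 (S(p) = 5*3 = 15)
z*L(23) + S(-5) = -1836*sqrt(23) + 15 = 15 - 1836*sqrt(23)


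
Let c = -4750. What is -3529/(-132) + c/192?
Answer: 2107/1056 ≈ 1.9953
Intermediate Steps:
-3529/(-132) + c/192 = -3529/(-132) - 4750/192 = -3529*(-1/132) - 4750*1/192 = 3529/132 - 2375/96 = 2107/1056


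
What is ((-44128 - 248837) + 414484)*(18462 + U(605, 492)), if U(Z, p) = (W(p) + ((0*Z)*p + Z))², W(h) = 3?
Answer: 47164683394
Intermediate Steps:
U(Z, p) = (3 + Z)² (U(Z, p) = (3 + ((0*Z)*p + Z))² = (3 + (0*p + Z))² = (3 + (0 + Z))² = (3 + Z)²)
((-44128 - 248837) + 414484)*(18462 + U(605, 492)) = ((-44128 - 248837) + 414484)*(18462 + (3 + 605)²) = (-292965 + 414484)*(18462 + 608²) = 121519*(18462 + 369664) = 121519*388126 = 47164683394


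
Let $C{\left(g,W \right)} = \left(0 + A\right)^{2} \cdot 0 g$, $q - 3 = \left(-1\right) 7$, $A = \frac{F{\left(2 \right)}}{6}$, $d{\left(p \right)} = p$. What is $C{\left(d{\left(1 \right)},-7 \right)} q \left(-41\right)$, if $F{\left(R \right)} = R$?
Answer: $0$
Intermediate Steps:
$A = \frac{1}{3}$ ($A = \frac{2}{6} = 2 \cdot \frac{1}{6} = \frac{1}{3} \approx 0.33333$)
$q = -4$ ($q = 3 - 7 = -4$)
$C{\left(g,W \right)} = 0$ ($C{\left(g,W \right)} = \left(0 + \frac{1}{3}\right)^{2} \cdot 0 g = \left(\frac{1}{3}\right)^{2} \cdot 0 g = \frac{1}{9} \cdot 0 g = 0 g = 0$)
$C{\left(d{\left(1 \right)},-7 \right)} q \left(-41\right) = 0 \left(-4\right) \left(-41\right) = 0 \left(-41\right) = 0$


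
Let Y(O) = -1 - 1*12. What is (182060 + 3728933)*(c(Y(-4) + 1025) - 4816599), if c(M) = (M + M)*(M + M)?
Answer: -2816004912839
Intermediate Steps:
Y(O) = -13 (Y(O) = -1 - 12 = -13)
c(M) = 4*M² (c(M) = (2*M)*(2*M) = 4*M²)
(182060 + 3728933)*(c(Y(-4) + 1025) - 4816599) = (182060 + 3728933)*(4*(-13 + 1025)² - 4816599) = 3910993*(4*1012² - 4816599) = 3910993*(4*1024144 - 4816599) = 3910993*(4096576 - 4816599) = 3910993*(-720023) = -2816004912839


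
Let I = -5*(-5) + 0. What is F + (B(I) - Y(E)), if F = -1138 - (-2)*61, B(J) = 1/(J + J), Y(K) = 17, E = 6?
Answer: -51649/50 ≈ -1033.0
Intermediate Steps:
I = 25 (I = 25 + 0 = 25)
B(J) = 1/(2*J)
F = -1016 (F = -1138 - 1*(-122) = -1138 + 122 = -1016)
F + (B(I) - Y(E)) = -1016 + ((1/2)/25 - 1*17) = -1016 + ((1/2)*(1/25) - 17) = -1016 + (1/50 - 17) = -1016 - 849/50 = -51649/50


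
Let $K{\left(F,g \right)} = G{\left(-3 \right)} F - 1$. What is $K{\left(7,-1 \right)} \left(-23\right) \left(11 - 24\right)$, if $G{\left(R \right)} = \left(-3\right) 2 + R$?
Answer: $-19136$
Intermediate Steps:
$G{\left(R \right)} = -6 + R$
$K{\left(F,g \right)} = -1 - 9 F$ ($K{\left(F,g \right)} = \left(-6 - 3\right) F - 1 = - 9 F - 1 = -1 - 9 F$)
$K{\left(7,-1 \right)} \left(-23\right) \left(11 - 24\right) = \left(-1 - 63\right) \left(-23\right) \left(11 - 24\right) = \left(-64\right) \left(-23\right) \left(-13\right) = 1472 \left(-13\right) = -19136$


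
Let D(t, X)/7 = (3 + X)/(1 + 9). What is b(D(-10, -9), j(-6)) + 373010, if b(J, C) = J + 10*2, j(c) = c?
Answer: 1865129/5 ≈ 3.7303e+5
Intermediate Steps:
D(t, X) = 21/10 + 7*X/10 (D(t, X) = 7*((3 + X)/(1 + 9)) = 7*((3 + X)/10) = 7*((3 + X)*(1/10)) = 7*(3/10 + X/10) = 21/10 + 7*X/10)
b(J, C) = 20 + J (b(J, C) = J + 20 = 20 + J)
b(D(-10, -9), j(-6)) + 373010 = (20 + (21/10 + (7/10)*(-9))) + 373010 = (20 + (21/10 - 63/10)) + 373010 = (20 - 21/5) + 373010 = 79/5 + 373010 = 1865129/5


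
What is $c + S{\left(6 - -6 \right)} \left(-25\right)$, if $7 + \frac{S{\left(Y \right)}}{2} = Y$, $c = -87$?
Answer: $-337$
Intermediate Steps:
$S{\left(Y \right)} = -14 + 2 Y$
$c + S{\left(6 - -6 \right)} \left(-25\right) = -87 + \left(-14 + 2 \left(6 - -6\right)\right) \left(-25\right) = -87 + \left(-14 + 2 \left(6 + 6\right)\right) \left(-25\right) = -87 + \left(-14 + 2 \cdot 12\right) \left(-25\right) = -87 + \left(-14 + 24\right) \left(-25\right) = -87 + 10 \left(-25\right) = -87 - 250 = -337$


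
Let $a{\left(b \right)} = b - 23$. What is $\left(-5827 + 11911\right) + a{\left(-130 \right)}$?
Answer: $5931$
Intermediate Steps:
$a{\left(b \right)} = -23 + b$
$\left(-5827 + 11911\right) + a{\left(-130 \right)} = \left(-5827 + 11911\right) - 153 = 6084 - 153 = 5931$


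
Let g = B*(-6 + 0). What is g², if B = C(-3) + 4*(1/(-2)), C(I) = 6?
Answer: 576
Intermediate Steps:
B = 4 (B = 6 + 4*(1/(-2)) = 6 + 4*(1*(-½)) = 6 + 4*(-½) = 6 - 2 = 4)
g = -24 (g = 4*(-6 + 0) = 4*(-6) = -24)
g² = (-24)² = 576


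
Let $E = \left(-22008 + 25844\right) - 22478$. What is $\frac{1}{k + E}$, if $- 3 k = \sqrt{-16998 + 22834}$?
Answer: $- \frac{83889}{1563855820} + \frac{3 \sqrt{1459}}{1563855820} \approx -5.3569 \cdot 10^{-5}$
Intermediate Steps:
$E = -18642$ ($E = 3836 - 22478 = -18642$)
$k = - \frac{2 \sqrt{1459}}{3}$ ($k = - \frac{\sqrt{-16998 + 22834}}{3} = - \frac{\sqrt{5836}}{3} = - \frac{2 \sqrt{1459}}{3} \approx -25.465$)
$\frac{1}{k + E} = \frac{1}{- \frac{2 \sqrt{1459}}{3} - 18642} = \frac{1}{-18642 - \frac{2 \sqrt{1459}}{3}}$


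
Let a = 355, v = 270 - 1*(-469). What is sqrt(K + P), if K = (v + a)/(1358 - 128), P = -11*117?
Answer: 7*I*sqrt(9927330)/615 ≈ 35.862*I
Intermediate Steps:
v = 739 (v = 270 + 469 = 739)
P = -1287
K = 547/615 (K = (739 + 355)/(1358 - 128) = 1094/1230 = 1094*(1/1230) = 547/615 ≈ 0.88943)
sqrt(K + P) = sqrt(547/615 - 1287) = sqrt(-790958/615) = 7*I*sqrt(9927330)/615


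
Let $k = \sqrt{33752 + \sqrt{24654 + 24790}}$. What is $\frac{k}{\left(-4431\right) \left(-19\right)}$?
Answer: $\frac{\sqrt{33752 + 2 \sqrt{12361}}}{84189} \approx 0.0021894$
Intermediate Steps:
$k = \sqrt{33752 + 2 \sqrt{12361}}$ ($k = \sqrt{33752 + \sqrt{49444}} = \sqrt{33752 + 2 \sqrt{12361}} \approx 184.32$)
$\frac{k}{\left(-4431\right) \left(-19\right)} = \frac{\sqrt{33752 + 2 \sqrt{12361}}}{\left(-4431\right) \left(-19\right)} = \frac{\sqrt{33752 + 2 \sqrt{12361}}}{84189}$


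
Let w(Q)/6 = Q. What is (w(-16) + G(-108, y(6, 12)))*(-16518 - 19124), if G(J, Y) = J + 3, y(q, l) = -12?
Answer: 7164042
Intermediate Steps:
w(Q) = 6*Q
G(J, Y) = 3 + J
(w(-16) + G(-108, y(6, 12)))*(-16518 - 19124) = (6*(-16) + (3 - 108))*(-16518 - 19124) = (-96 - 105)*(-35642) = -201*(-35642) = 7164042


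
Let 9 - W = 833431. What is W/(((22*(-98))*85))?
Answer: 416711/91630 ≈ 4.5478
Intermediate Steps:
W = -833422 (W = 9 - 1*833431 = 9 - 833431 = -833422)
W/(((22*(-98))*85)) = -833422/((22*(-98))*85) = -833422/((-2156*85)) = -833422/(-183260) = -833422*(-1/183260) = 416711/91630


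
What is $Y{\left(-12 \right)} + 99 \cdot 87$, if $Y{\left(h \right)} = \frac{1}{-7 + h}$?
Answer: $\frac{163646}{19} \approx 8613.0$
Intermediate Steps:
$Y{\left(-12 \right)} + 99 \cdot 87 = \frac{1}{-7 - 12} + 99 \cdot 87 = \frac{1}{-19} + 8613 = - \frac{1}{19} + 8613 = \frac{163646}{19}$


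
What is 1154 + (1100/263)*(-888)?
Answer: -673298/263 ≈ -2560.1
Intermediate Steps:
1154 + (1100/263)*(-888) = 1154 - 976800/263 = -673298/263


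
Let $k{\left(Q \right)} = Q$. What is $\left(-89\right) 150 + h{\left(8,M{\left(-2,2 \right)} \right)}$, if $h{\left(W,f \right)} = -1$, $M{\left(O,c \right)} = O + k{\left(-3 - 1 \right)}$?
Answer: $-13351$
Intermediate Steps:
$M{\left(O,c \right)} = -4 + O$ ($M{\left(O,c \right)} = O - 4 = -4 + O$)
$\left(-89\right) 150 + h{\left(8,M{\left(-2,2 \right)} \right)} = \left(-89\right) 150 - 1 = -13350 - 1 = -13351$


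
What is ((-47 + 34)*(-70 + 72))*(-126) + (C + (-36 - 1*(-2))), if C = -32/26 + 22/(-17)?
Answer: 715924/221 ≈ 3239.5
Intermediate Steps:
C = -558/221 (C = -32*1/26 + 22*(-1/17) = -16/13 - 22/17 = -558/221 ≈ -2.5249)
((-47 + 34)*(-70 + 72))*(-126) + (C + (-36 - 1*(-2))) = ((-47 + 34)*(-70 + 72))*(-126) + (-558/221 + (-36 - 1*(-2))) = -13*2*(-126) + (-558/221 + (-36 + 2)) = -26*(-126) + (-558/221 - 34) = 3276 - 8072/221 = 715924/221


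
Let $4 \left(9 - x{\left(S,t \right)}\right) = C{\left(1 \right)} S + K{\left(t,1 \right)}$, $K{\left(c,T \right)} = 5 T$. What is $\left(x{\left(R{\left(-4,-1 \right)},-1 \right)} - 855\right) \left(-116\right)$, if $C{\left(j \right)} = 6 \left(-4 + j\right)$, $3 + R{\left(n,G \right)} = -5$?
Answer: $102457$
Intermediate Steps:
$R{\left(n,G \right)} = -8$ ($R{\left(n,G \right)} = -3 - 5 = -8$)
$C{\left(j \right)} = -24 + 6 j$
$x{\left(S,t \right)} = \frac{31}{4} + \frac{9 S}{2}$ ($x{\left(S,t \right)} = 9 - \frac{\left(-24 + 6 \cdot 1\right) S + 5 \cdot 1}{4} = 9 - \frac{\left(-24 + 6\right) S + 5}{4} = 9 - \frac{- 18 S + 5}{4} = 9 - \frac{5 - 18 S}{4} = 9 + \left(- \frac{5}{4} + \frac{9 S}{2}\right) = \frac{31}{4} + \frac{9 S}{2}$)
$\left(x{\left(R{\left(-4,-1 \right)},-1 \right)} - 855\right) \left(-116\right) = \left(\left(\frac{31}{4} + \frac{9}{2} \left(-8\right)\right) - 855\right) \left(-116\right) = \left(\left(\frac{31}{4} - 36\right) - 855\right) \left(-116\right) = \left(- \frac{113}{4} - 855\right) \left(-116\right) = \left(- \frac{3533}{4}\right) \left(-116\right) = 102457$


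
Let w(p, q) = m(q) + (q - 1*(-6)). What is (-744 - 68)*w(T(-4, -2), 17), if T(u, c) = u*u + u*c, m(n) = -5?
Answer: -14616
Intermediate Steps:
T(u, c) = u² + c*u
w(p, q) = 1 + q (w(p, q) = -5 + (q - 1*(-6)) = -5 + (q + 6) = -5 + (6 + q) = 1 + q)
(-744 - 68)*w(T(-4, -2), 17) = (-744 - 68)*(1 + 17) = -812*18 = -14616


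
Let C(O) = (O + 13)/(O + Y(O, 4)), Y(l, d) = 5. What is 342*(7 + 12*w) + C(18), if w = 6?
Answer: 621445/23 ≈ 27019.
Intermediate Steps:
C(O) = (13 + O)/(5 + O) (C(O) = (O + 13)/(O + 5) = (13 + O)/(5 + O))
342*(7 + 12*w) + C(18) = 342*(7 + 12*6) + (13 + 18)/(5 + 18) = 342*(7 + 72) + 31/23 = 342*79 + (1/23)*31 = 27018 + 31/23 = 621445/23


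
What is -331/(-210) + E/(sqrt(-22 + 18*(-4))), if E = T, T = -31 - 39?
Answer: 331/210 + 35*I*sqrt(94)/47 ≈ 1.5762 + 7.2199*I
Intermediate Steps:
T = -70
E = -70
-331/(-210) + E/(sqrt(-22 + 18*(-4))) = -331/(-210) - 70/sqrt(-22 + 18*(-4)) = -331*(-1/210) - 70/sqrt(-22 - 72) = 331/210 - 70*(-I*sqrt(94)/94) = 331/210 - (-35)*I*sqrt(94)/47 = 331/210 + 35*I*sqrt(94)/47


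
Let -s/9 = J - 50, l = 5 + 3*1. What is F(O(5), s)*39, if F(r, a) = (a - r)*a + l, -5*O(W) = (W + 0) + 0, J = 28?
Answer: 1536990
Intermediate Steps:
O(W) = -W/5 (O(W) = -((W + 0) + 0)/5 = -(W + 0)/5 = -W/5)
l = 8 (l = 5 + 3 = 8)
s = 198 (s = -9*(28 - 50) = -9*(-22) = 198)
F(r, a) = 8 + a*(a - r) (F(r, a) = (a - r)*a + 8 = a*(a - r) + 8 = 8 + a*(a - r))
F(O(5), s)*39 = (8 + 198**2 - 1*198*(-1/5*5))*39 = (8 + 39204 - 1*198*(-1))*39 = (8 + 39204 + 198)*39 = 39410*39 = 1536990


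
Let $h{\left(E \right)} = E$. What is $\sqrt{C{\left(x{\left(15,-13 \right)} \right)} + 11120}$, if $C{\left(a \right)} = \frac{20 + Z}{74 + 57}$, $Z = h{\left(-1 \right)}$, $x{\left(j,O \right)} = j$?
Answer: $\frac{\sqrt{190832809}}{131} \approx 105.45$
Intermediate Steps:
$Z = -1$
$C{\left(a \right)} = \frac{19}{131}$ ($C{\left(a \right)} = \frac{20 - 1}{74 + 57} = \frac{19}{131}$)
$\sqrt{C{\left(x{\left(15,-13 \right)} \right)} + 11120} = \sqrt{\frac{19}{131} + 11120} = \sqrt{\frac{1456739}{131}} = \frac{\sqrt{190832809}}{131}$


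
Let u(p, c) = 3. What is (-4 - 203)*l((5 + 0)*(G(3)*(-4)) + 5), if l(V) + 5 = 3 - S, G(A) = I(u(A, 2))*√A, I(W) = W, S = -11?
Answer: -1863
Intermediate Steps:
G(A) = 3*√A
l(V) = 9 (l(V) = -5 + (3 - 1*(-11)) = -5 + (3 + 11) = -5 + 14 = 9)
(-4 - 203)*l((5 + 0)*(G(3)*(-4)) + 5) = (-4 - 203)*9 = -207*9 = -1863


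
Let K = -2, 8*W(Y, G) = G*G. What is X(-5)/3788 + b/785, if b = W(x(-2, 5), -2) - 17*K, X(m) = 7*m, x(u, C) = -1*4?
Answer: 103211/2973580 ≈ 0.034709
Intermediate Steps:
x(u, C) = -4
W(Y, G) = G²/8 (W(Y, G) = (G*G)/8 = G²/8)
b = 69/2 (b = (⅛)*(-2)² - 17*(-2) = (⅛)*4 + 34 = ½ + 34 = 69/2 ≈ 34.500)
X(-5)/3788 + b/785 = (7*(-5))/3788 + (69/2)/785 = -35*1/3788 + (69/2)*(1/785) = -35/3788 + 69/1570 = 103211/2973580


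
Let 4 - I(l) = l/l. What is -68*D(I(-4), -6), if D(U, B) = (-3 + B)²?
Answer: -5508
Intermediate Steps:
I(l) = 3 (I(l) = 4 - l/l = 4 - 1*1 = 4 - 1 = 3)
-68*D(I(-4), -6) = -68*(-3 - 6)² = -68*(-9)² = -68*81 = -5508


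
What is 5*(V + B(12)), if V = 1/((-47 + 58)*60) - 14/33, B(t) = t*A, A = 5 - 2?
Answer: 7827/44 ≈ 177.89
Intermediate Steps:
A = 3
B(t) = 3*t (B(t) = t*3 = 3*t)
V = -93/220 (V = (1/60)/11 - 14*1/33 = (1/11)*(1/60) - 14/33 = 1/660 - 14/33 = -93/220 ≈ -0.42273)
5*(V + B(12)) = 5*(-93/220 + 3*12) = 5*(-93/220 + 36) = 5*(7827/220) = 7827/44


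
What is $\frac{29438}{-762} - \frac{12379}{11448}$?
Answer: $- \frac{57739837}{1453896} \approx -39.714$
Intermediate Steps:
$\frac{29438}{-762} - \frac{12379}{11448} = 29438 \left(- \frac{1}{762}\right) - \frac{12379}{11448} = - \frac{14719}{381} - \frac{12379}{11448} = - \frac{57739837}{1453896}$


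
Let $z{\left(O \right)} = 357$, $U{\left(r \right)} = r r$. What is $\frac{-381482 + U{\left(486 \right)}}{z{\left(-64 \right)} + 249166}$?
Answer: $- \frac{145286}{249523} \approx -0.58225$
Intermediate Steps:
$U{\left(r \right)} = r^{2}$
$\frac{-381482 + U{\left(486 \right)}}{z{\left(-64 \right)} + 249166} = \frac{-381482 + 486^{2}}{357 + 249166} = \frac{-381482 + 236196}{249523} = \left(-145286\right) \frac{1}{249523} = - \frac{145286}{249523}$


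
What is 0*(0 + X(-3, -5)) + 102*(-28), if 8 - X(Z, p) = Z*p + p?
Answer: -2856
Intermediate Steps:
X(Z, p) = 8 - p - Z*p (X(Z, p) = 8 - (Z*p + p) = 8 - (p + Z*p) = 8 + (-p - Z*p) = 8 - p - Z*p)
0*(0 + X(-3, -5)) + 102*(-28) = 0*(0 + (8 - 1*(-5) - 1*(-3)*(-5))) + 102*(-28) = 0*(0 + (8 + 5 - 15)) - 2856 = 0*(0 - 2) - 2856 = 0*(-2) - 2856 = 0 - 2856 = -2856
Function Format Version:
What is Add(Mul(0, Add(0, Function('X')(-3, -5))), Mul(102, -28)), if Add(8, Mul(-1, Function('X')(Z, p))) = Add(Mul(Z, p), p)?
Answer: -2856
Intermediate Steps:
Function('X')(Z, p) = Add(8, Mul(-1, p), Mul(-1, Z, p)) (Function('X')(Z, p) = Add(8, Mul(-1, Add(Mul(Z, p), p))) = Add(8, Mul(-1, Add(p, Mul(Z, p)))) = Add(8, Add(Mul(-1, p), Mul(-1, Z, p))) = Add(8, Mul(-1, p), Mul(-1, Z, p)))
Add(Mul(0, Add(0, Function('X')(-3, -5))), Mul(102, -28)) = Add(Mul(0, Add(0, Add(8, Mul(-1, -5), Mul(-1, -3, -5)))), Mul(102, -28)) = Add(Mul(0, Add(0, Add(8, 5, -15))), -2856) = Add(Mul(0, Add(0, -2)), -2856) = Add(Mul(0, -2), -2856) = Add(0, -2856) = -2856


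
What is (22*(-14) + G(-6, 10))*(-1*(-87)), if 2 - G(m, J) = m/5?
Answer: -132588/5 ≈ -26518.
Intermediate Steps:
G(m, J) = 2 - m/5
(22*(-14) + G(-6, 10))*(-1*(-87)) = (22*(-14) + (2 - ⅕*(-6)))*(-1*(-87)) = (-308 + (2 + 6/5))*87 = (-308 + 16/5)*87 = -1524/5*87 = -132588/5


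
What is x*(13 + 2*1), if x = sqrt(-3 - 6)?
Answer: 45*I ≈ 45.0*I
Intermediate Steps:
x = 3*I (x = sqrt(-9) = 3*I ≈ 3.0*I)
x*(13 + 2*1) = (3*I)*(13 + 2*1) = (3*I)*(13 + 2) = (3*I)*15 = 45*I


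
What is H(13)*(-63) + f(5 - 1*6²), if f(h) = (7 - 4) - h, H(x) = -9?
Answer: 601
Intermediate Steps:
f(h) = 3 - h
H(13)*(-63) + f(5 - 1*6²) = -9*(-63) + (3 - (5 - 1*6²)) = 567 + (3 - (5 - 1*36)) = 567 + (3 - (5 - 36)) = 567 + (3 - 1*(-31)) = 567 + (3 + 31) = 567 + 34 = 601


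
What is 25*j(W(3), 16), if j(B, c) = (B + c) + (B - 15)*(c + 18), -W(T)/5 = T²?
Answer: -51725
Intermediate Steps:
W(T) = -5*T²
j(B, c) = B + c + (-15 + B)*(18 + c) (j(B, c) = (B + c) + (-15 + B)*(18 + c) = B + c + (-15 + B)*(18 + c))
25*j(W(3), 16) = 25*(-270 - 14*16 + 19*(-5*3²) - 5*3²*16) = 25*(-270 - 224 + 19*(-5*9) - 5*9*16) = 25*(-270 - 224 + 19*(-45) - 45*16) = 25*(-270 - 224 - 855 - 720) = 25*(-2069) = -51725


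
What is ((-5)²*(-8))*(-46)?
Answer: 9200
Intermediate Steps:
((-5)²*(-8))*(-46) = (25*(-8))*(-46) = -200*(-46) = 9200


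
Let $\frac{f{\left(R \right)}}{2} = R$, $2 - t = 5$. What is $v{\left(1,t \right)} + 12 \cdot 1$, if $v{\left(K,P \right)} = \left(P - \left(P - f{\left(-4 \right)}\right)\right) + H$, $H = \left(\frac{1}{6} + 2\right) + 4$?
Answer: $\frac{61}{6} \approx 10.167$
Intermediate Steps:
$t = -3$ ($t = 2 - 5 = -3$)
$f{\left(R \right)} = 2 R$
$H = \frac{37}{6}$ ($H = \left(\frac{1}{6} + 2\right) + 4 = \frac{13}{6} + 4 = \frac{37}{6} \approx 6.1667$)
$v{\left(K,P \right)} = - \frac{11}{6}$ ($v{\left(K,P \right)} = \left(P - \left(8 + P\right)\right) + \frac{37}{6} = -8 + \frac{37}{6} = - \frac{11}{6}$)
$v{\left(1,t \right)} + 12 \cdot 1 = - \frac{11}{6} + 12 \cdot 1 = - \frac{11}{6} + 12 = \frac{61}{6}$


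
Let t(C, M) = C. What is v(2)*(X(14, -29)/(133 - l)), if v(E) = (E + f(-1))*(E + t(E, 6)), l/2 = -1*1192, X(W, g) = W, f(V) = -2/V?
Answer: 224/2517 ≈ 0.088995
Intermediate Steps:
l = -2384 (l = 2*(-1*1192) = 2*(-1192) = -2384)
v(E) = 2*E*(2 + E) (v(E) = (E - 2/(-1))*(E + E) = (E - 2*(-1))*(2*E) = (E + 2)*(2*E) = (2 + E)*(2*E) = 2*E*(2 + E))
v(2)*(X(14, -29)/(133 - l)) = (2*2*(2 + 2))*(14/(133 - 1*(-2384))) = (2*2*4)*(14/(133 + 2384)) = 16*(14/2517) = 224/2517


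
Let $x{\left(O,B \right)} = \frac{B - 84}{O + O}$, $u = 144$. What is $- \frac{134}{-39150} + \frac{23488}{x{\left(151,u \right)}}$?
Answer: $\frac{2314213987}{19575} \approx 1.1822 \cdot 10^{5}$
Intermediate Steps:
$x{\left(O,B \right)} = \frac{-84 + B}{2 O}$
$- \frac{134}{-39150} + \frac{23488}{x{\left(151,u \right)}} = - \frac{134}{-39150} + \frac{23488}{\frac{1}{2} \cdot \frac{1}{151} \left(-84 + 144\right)} = \left(-134\right) \left(- \frac{1}{39150}\right) + \frac{23488}{\frac{1}{2} \cdot \frac{1}{151} \cdot 60} = \frac{67}{19575} + \frac{23488}{\frac{30}{151}} = \frac{67}{19575} + 23488 \cdot \frac{151}{30} = \frac{67}{19575} + \frac{1773344}{15} = \frac{2314213987}{19575}$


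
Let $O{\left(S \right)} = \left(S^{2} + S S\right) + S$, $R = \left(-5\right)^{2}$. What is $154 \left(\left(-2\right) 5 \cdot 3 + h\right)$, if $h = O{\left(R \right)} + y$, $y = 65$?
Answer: $201740$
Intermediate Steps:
$R = 25$
$O{\left(S \right)} = S + 2 S^{2}$ ($O{\left(S \right)} = \left(S^{2} + S^{2}\right) + S = 2 S^{2} + S = S + 2 S^{2}$)
$h = 1340$ ($h = 25 \left(1 + 2 \cdot 25\right) + 65 = 25 \left(1 + 50\right) + 65 = 25 \cdot 51 + 65 = 1275 + 65 = 1340$)
$154 \left(\left(-2\right) 5 \cdot 3 + h\right) = 154 \left(\left(-2\right) 5 \cdot 3 + 1340\right) = 154 \left(\left(-10\right) 3 + 1340\right) = 154 \left(-30 + 1340\right) = 154 \cdot 1310 = 201740$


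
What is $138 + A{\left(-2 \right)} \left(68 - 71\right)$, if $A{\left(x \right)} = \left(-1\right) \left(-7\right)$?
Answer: $117$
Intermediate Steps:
$A{\left(x \right)} = 7$
$138 + A{\left(-2 \right)} \left(68 - 71\right) = 138 + 7 \left(68 - 71\right) = 138 + 7 \left(-3\right) = 138 - 21 = 117$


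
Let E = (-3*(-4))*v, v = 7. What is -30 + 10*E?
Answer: 810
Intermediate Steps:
E = 84 (E = -3*(-4)*7 = 12*7 = 84)
-30 + 10*E = -30 + 10*84 = -30 + 840 = 810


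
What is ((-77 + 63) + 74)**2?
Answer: 3600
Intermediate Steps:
((-77 + 63) + 74)**2 = (-14 + 74)**2 = 60**2 = 3600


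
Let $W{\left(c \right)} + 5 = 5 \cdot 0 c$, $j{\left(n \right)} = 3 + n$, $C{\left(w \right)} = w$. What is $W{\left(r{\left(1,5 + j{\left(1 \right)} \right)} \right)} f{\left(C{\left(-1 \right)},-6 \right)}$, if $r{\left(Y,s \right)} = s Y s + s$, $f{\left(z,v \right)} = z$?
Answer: $5$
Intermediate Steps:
$r{\left(Y,s \right)} = s + Y s^{2}$ ($r{\left(Y,s \right)} = Y s s + s = Y s^{2} + s = s + Y s^{2}$)
$W{\left(c \right)} = -5$ ($W{\left(c \right)} = -5 + 5 \cdot 0 c = -5 + 0 c = -5 + 0 = -5$)
$W{\left(r{\left(1,5 + j{\left(1 \right)} \right)} \right)} f{\left(C{\left(-1 \right)},-6 \right)} = \left(-5\right) \left(-1\right) = 5$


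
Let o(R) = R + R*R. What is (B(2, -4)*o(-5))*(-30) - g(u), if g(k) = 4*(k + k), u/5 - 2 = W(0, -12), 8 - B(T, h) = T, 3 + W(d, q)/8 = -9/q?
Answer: -2960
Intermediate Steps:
W(d, q) = -24 - 72/q (W(d, q) = -24 + 8*(-9/q) = -24 - 72/q)
o(R) = R + R²
B(T, h) = 8 - T
u = -80 (u = 10 + 5*(-24 - 72/(-12)) = 10 + 5*(-24 - 72*(-1/12)) = 10 + 5*(-24 + 6) = 10 + 5*(-18) = 10 - 90 = -80)
g(k) = 8*k (g(k) = 4*(2*k) = 8*k)
(B(2, -4)*o(-5))*(-30) - g(u) = ((8 - 1*2)*(-5*(1 - 5)))*(-30) - 8*(-80) = ((8 - 2)*(-5*(-4)))*(-30) - 1*(-640) = (6*20)*(-30) + 640 = 120*(-30) + 640 = -3600 + 640 = -2960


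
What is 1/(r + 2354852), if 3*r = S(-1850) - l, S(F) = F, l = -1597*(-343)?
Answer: 1/2171645 ≈ 4.6048e-7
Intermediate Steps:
l = 547771
r = -183207 (r = (-1850 - 1*547771)/3 = (-1850 - 547771)/3 = (⅓)*(-549621) = -183207)
1/(r + 2354852) = 1/(-183207 + 2354852) = 1/2171645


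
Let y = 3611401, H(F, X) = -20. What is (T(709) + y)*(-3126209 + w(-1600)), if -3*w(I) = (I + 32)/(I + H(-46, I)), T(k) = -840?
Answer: -13714153891637447/1215 ≈ -1.1287e+13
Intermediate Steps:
w(I) = -(32 + I)/(3*(-20 + I)) (w(I) = -(I + 32)/(3*(I - 20)) = -(32 + I)/(3*(-20 + I)))
(T(709) + y)*(-3126209 + w(-1600)) = (-840 + 3611401)*(-3126209 + (-32 - 1*(-1600))/(3*(-20 - 1600))) = 3610561*(-3126209 + (⅓)*(-32 + 1600)/(-1620)) = 3610561*(-3126209 + (⅓)*(-1/1620)*1568) = 3610561*(-3126209 - 392/1215) = 3610561*(-3798344327/1215) = -13714153891637447/1215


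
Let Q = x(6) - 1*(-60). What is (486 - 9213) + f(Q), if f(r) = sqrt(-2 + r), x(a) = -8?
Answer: -8727 + 5*sqrt(2) ≈ -8719.9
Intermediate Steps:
Q = 52 (Q = -8 - 1*(-60) = -8 + 60 = 52)
(486 - 9213) + f(Q) = (486 - 9213) + sqrt(-2 + 52) = -8727 + sqrt(50) = -8727 + 5*sqrt(2)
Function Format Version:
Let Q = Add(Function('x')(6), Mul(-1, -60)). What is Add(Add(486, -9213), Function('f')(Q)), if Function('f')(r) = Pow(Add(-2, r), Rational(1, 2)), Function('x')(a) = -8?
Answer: Add(-8727, Mul(5, Pow(2, Rational(1, 2)))) ≈ -8719.9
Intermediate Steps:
Q = 52 (Q = Add(-8, Mul(-1, -60)) = Add(-8, 60) = 52)
Add(Add(486, -9213), Function('f')(Q)) = Add(Add(486, -9213), Pow(Add(-2, 52), Rational(1, 2))) = Add(-8727, Pow(50, Rational(1, 2))) = Add(-8727, Mul(5, Pow(2, Rational(1, 2))))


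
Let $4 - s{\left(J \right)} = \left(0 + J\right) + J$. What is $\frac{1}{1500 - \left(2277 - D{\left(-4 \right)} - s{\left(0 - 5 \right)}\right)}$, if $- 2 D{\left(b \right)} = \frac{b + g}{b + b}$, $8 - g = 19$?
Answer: $- \frac{16}{12223} \approx -0.001309$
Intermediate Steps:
$g = -11$ ($g = 8 - 19 = -11$)
$D{\left(b \right)} = - \frac{-11 + b}{4 b}$ ($D{\left(b \right)} = - \frac{\left(b - 11\right) \frac{1}{b + b}}{2} = - \frac{\left(-11 + b\right) \frac{1}{2 b}}{2} = - \frac{\frac{1}{2} \frac{1}{b} \left(-11 + b\right)}{2} = - \frac{-11 + b}{4 b}$)
$s{\left(J \right)} = 4 - 2 J$ ($s{\left(J \right)} = 4 - \left(\left(0 + J\right) + J\right) = 4 - \left(J + J\right) = 4 - 2 J$)
$\frac{1}{1500 - \left(2277 - D{\left(-4 \right)} - s{\left(0 - 5 \right)}\right)} = \frac{1}{1500 - \left(2273 + 2 \left(0 - 5\right) - \frac{11 - -4}{4 \left(-4\right)}\right)} = \frac{1}{1500 - \left(2273 + 2 \left(0 - 5\right) + \frac{11 + 4}{16}\right)} = \frac{1}{1500 - \left(2263 + \frac{15}{16}\right)} = \frac{1}{1500 + \left(\left(- \frac{15}{16} + \left(4 + 10\right)\right) - 2277\right)} = \frac{1}{1500 + \left(\left(- \frac{15}{16} + 14\right) - 2277\right)} = \frac{1}{1500 + \left(\frac{209}{16} - 2277\right)} = \frac{1}{1500 - \frac{36223}{16}} = \frac{1}{- \frac{12223}{16}} = - \frac{16}{12223}$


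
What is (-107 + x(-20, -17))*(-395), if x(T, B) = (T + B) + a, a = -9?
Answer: 60435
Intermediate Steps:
x(T, B) = -9 + B + T (x(T, B) = (T + B) - 9 = (B + T) - 9 = -9 + B + T)
(-107 + x(-20, -17))*(-395) = (-107 + (-9 - 17 - 20))*(-395) = (-107 - 46)*(-395) = -153*(-395) = 60435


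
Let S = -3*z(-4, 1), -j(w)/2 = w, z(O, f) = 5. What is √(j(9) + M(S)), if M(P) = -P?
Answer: I*√3 ≈ 1.732*I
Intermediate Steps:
j(w) = -2*w
S = -15 (S = -3*5 = -15)
√(j(9) + M(S)) = √(-2*9 - 1*(-15)) = √(-18 + 15) = √(-3) = I*√3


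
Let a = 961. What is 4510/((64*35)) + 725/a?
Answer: 595811/215264 ≈ 2.7678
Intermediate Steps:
4510/((64*35)) + 725/a = 4510/((64*35)) + 725/961 = 4510/2240 + 725*(1/961) = 4510*(1/2240) + 725/961 = 451/224 + 725/961 = 595811/215264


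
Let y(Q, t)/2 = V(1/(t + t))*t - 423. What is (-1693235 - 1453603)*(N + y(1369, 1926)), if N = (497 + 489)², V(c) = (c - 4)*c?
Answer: -1962381180059089/642 ≈ -3.0567e+12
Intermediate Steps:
V(c) = c*(-4 + c) (V(c) = (-4 + c)*c = c*(-4 + c))
N = 972196 (N = 986² = 972196)
y(Q, t) = -850 + 1/(2*t) (y(Q, t) = 2*(((-4 + 1/(t + t))/(t + t))*t - 423) = 2*(((-4 + 1/(2*t))/((2*t)))*t - 423) = 2*(((1/(2*t))*(-4 + 1/(2*t)))*t - 423) = 2*(((-4 + 1/(2*t))/(2*t))*t - 423) = 2*((-2 + 1/(4*t)) - 423) = 2*(-425 + 1/(4*t)) = -850 + 1/(2*t))
(-1693235 - 1453603)*(N + y(1369, 1926)) = (-1693235 - 1453603)*(972196 + (-850 + (½)/1926)) = -3146838*(972196 + (-850 + (½)*(1/1926))) = -3146838*(972196 + (-850 + 1/3852)) = -3146838*(972196 - 3274199/3852) = -3146838*3741624793/3852 = -1962381180059089/642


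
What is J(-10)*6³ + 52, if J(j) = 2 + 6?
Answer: 1780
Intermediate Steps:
J(j) = 8
J(-10)*6³ + 52 = 8*6³ + 52 = 8*216 + 52 = 1728 + 52 = 1780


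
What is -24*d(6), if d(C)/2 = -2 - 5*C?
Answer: 1536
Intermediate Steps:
d(C) = -4 - 10*C (d(C) = 2*(-2 - 5*C) = -4 - 10*C)
-24*d(6) = -24*(-4 - 10*6) = -24*(-4 - 60) = -24*(-64) = 1536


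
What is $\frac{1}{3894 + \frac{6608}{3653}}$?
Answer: $\frac{3653}{14231390} \approx 0.00025669$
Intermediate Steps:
$\frac{1}{3894 + \frac{6608}{3653}} = \frac{1}{\frac{14231390}{3653}} = \frac{3653}{14231390}$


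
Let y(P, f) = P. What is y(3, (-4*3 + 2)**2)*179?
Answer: 537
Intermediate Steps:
y(3, (-4*3 + 2)**2)*179 = 3*179 = 537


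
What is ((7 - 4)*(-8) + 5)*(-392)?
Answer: 7448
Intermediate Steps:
((7 - 4)*(-8) + 5)*(-392) = (3*(-8) + 5)*(-392) = (-24 + 5)*(-392) = -19*(-392) = 7448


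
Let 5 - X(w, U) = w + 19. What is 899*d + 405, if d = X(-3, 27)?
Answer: -9484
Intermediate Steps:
X(w, U) = -14 - w (X(w, U) = 5 - (w + 19) = 5 - (19 + w) = 5 + (-19 - w) = -14 - w)
d = -11 (d = -14 - 1*(-3) = -14 + 3 = -11)
899*d + 405 = 899*(-11) + 405 = -9889 + 405 = -9484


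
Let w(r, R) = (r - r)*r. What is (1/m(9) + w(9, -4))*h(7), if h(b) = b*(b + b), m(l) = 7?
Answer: 14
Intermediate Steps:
h(b) = 2*b² (h(b) = b*(2*b) = 2*b²)
w(r, R) = 0 (w(r, R) = 0*r = 0)
(1/m(9) + w(9, -4))*h(7) = (1/7 + 0)*(2*7²) = (⅐ + 0)*(2*49) = (⅐)*98 = 14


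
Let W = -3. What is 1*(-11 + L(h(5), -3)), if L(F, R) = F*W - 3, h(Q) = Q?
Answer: -29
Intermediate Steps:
L(F, R) = -3 - 3*F (L(F, R) = F*(-3) - 3 = -3*F - 3 = -3 - 3*F)
1*(-11 + L(h(5), -3)) = 1*(-11 + (-3 - 3*5)) = 1*(-11 + (-3 - 15)) = 1*(-11 - 18) = 1*(-29) = -29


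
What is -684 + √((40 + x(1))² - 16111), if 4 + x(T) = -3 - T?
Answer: -684 + I*√15087 ≈ -684.0 + 122.83*I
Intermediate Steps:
x(T) = -7 - T (x(T) = -4 + (-3 - T) = -7 - T)
-684 + √((40 + x(1))² - 16111) = -684 + √((40 + (-7 - 1*1))² - 16111) = -684 + √((40 + (-7 - 1))² - 16111) = -684 + √((40 - 8)² - 16111) = -684 + √(32² - 16111) = -684 + √(1024 - 16111) = -684 + √(-15087) = -684 + I*√15087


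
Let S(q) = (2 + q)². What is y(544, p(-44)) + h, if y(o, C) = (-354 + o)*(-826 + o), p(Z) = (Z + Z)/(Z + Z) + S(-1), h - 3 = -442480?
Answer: -496057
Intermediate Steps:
h = -442477 (h = 3 - 442480 = -442477)
p(Z) = 2 (p(Z) = (Z + Z)/(Z + Z) + (2 - 1)² = (2*Z)/((2*Z)) + 1² = (2*Z)*(1/(2*Z)) + 1 = 1 + 1 = 2)
y(o, C) = (-826 + o)*(-354 + o)
y(544, p(-44)) + h = (292404 + 544² - 1180*544) - 442477 = (292404 + 295936 - 641920) - 442477 = -53580 - 442477 = -496057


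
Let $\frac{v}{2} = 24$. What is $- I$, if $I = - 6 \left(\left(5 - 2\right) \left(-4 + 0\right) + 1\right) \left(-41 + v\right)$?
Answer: $-462$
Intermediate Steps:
$v = 48$ ($v = 2 \cdot 24 = 48$)
$I = 462$ ($I = - 6 \left(\left(5 - 2\right) \left(-4 + 0\right) + 1\right) \left(-41 + 48\right) = - 6 \left(3 \left(-4\right) + 1\right) 7 = - 6 \left(-12 + 1\right) 7 = \left(-6\right) \left(-11\right) 7 = 66 \cdot 7 = 462$)
$- I = \left(-1\right) 462 = -462$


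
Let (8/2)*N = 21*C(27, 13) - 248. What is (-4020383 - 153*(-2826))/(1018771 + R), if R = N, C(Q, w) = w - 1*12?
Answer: -14352020/4074857 ≈ -3.5221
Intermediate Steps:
C(Q, w) = -12 + w (C(Q, w) = w - 12 = -12 + w)
N = -227/4 (N = (21*(-12 + 13) - 248)/4 = (21*1 - 248)/4 = (21 - 248)/4 = (1/4)*(-227) = -227/4 ≈ -56.750)
R = -227/4 ≈ -56.750
(-4020383 - 153*(-2826))/(1018771 + R) = (-4020383 - 153*(-2826))/(1018771 - 227/4) = (-4020383 + 432378)/(4074857/4) = -3588005*4/4074857 = -14352020/4074857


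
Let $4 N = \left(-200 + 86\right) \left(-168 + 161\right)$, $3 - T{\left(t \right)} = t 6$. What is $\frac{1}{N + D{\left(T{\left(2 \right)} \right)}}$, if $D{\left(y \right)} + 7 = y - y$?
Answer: $\frac{2}{385} \approx 0.0051948$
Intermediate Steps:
$T{\left(t \right)} = 3 - 6 t$ ($T{\left(t \right)} = 3 - t 6 = 3 - 6 t$)
$D{\left(y \right)} = -7$ ($D{\left(y \right)} = -7 + \left(y - y\right) = -7 + 0 = -7$)
$N = \frac{399}{2}$ ($N = \frac{\left(-200 + 86\right) \left(-168 + 161\right)}{4} = \frac{\left(-114\right) \left(-7\right)}{4} = \frac{1}{4} \cdot 798 = \frac{399}{2} \approx 199.5$)
$\frac{1}{N + D{\left(T{\left(2 \right)} \right)}} = \frac{1}{\frac{399}{2} - 7} = \frac{1}{\frac{385}{2}} = \frac{2}{385}$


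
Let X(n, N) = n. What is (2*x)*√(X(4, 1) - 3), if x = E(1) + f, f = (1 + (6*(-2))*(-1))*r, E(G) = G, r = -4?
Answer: -102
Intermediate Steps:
f = -52 (f = (1 + (6*(-2))*(-1))*(-4) = (1 - 12*(-1))*(-4) = (1 + 12)*(-4) = 13*(-4) = -52)
x = -51 (x = 1 - 52 = -51)
(2*x)*√(X(4, 1) - 3) = (2*(-51))*√(4 - 3) = -102*√1 = -102*1 = -102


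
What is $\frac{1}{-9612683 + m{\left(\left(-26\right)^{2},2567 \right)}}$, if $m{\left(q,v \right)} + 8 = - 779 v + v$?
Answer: $- \frac{1}{11609817} \approx -8.6134 \cdot 10^{-8}$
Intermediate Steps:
$m{\left(q,v \right)} = -8 - 778 v$ ($m{\left(q,v \right)} = -8 + \left(- 779 v + v\right) = -8 - 778 v$)
$\frac{1}{-9612683 + m{\left(\left(-26\right)^{2},2567 \right)}} = \frac{1}{-9612683 - 1997134} = \frac{1}{-11609817} = - \frac{1}{11609817}$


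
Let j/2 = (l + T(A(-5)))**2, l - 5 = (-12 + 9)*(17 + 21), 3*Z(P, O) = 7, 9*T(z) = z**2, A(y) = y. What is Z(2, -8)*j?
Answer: 12795104/243 ≈ 52655.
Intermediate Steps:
T(z) = z**2/9
Z(P, O) = 7/3 (Z(P, O) = (1/3)*7 = 7/3)
l = -109 (l = 5 + (-12 + 9)*(17 + 21) = 5 - 3*38 = 5 - 114 = -109)
j = 1827872/81 (j = 2*(-109 + (1/9)*(-5)**2)**2 = 2*(-109 + (1/9)*25)**2 = 2*(-109 + 25/9)**2 = 2*(-956/9)**2 = 2*(913936/81) = 1827872/81 ≈ 22566.)
Z(2, -8)*j = (7/3)*(1827872/81) = 12795104/243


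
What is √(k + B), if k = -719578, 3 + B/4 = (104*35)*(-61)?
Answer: 5*I*√64310 ≈ 1268.0*I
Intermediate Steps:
B = -888172 (B = -12 + 4*((104*35)*(-61)) = -12 + 4*(3640*(-61)) = -12 + 4*(-222040) = -12 - 888160 = -888172)
√(k + B) = √(-719578 - 888172) = √(-1607750) = 5*I*√64310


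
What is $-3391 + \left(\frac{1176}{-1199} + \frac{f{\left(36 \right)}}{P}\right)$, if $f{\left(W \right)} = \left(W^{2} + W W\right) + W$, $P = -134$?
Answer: $- \frac{274063481}{80333} \approx -3411.6$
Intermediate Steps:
$f{\left(W \right)} = W + 2 W^{2}$ ($f{\left(W \right)} = \left(W^{2} + W^{2}\right) + W = 2 W^{2} + W = W + 2 W^{2}$)
$-3391 + \left(\frac{1176}{-1199} + \frac{f{\left(36 \right)}}{P}\right) = -3391 + \left(\frac{1176}{-1199} + \frac{36 \left(1 + 2 \cdot 36\right)}{-134}\right) = -3391 + \left(1176 \left(- \frac{1}{1199}\right) + 36 \left(1 + 72\right) \left(- \frac{1}{134}\right)\right) = -3391 + \left(- \frac{1176}{1199} + 36 \cdot 73 \left(- \frac{1}{134}\right)\right) = -3391 + \left(- \frac{1176}{1199} + 2628 \left(- \frac{1}{134}\right)\right) = -3391 - \frac{1654278}{80333} = - \frac{274063481}{80333}$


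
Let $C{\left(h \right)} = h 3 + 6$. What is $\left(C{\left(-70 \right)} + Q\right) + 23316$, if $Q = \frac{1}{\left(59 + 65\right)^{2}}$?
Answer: $\frac{355370113}{15376} \approx 23112.0$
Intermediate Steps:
$C{\left(h \right)} = 6 + 3 h$ ($C{\left(h \right)} = 3 h + 6 = 6 + 3 h$)
$Q = \frac{1}{15376}$ ($Q = \frac{1}{124^{2}} = \frac{1}{15376} \approx 6.5036 \cdot 10^{-5}$)
$\left(C{\left(-70 \right)} + Q\right) + 23316 = \left(\left(6 + 3 \left(-70\right)\right) + \frac{1}{15376}\right) + 23316 = \left(\left(6 - 210\right) + \frac{1}{15376}\right) + 23316 = \left(-204 + \frac{1}{15376}\right) + 23316 = - \frac{3136703}{15376} + 23316 = \frac{355370113}{15376}$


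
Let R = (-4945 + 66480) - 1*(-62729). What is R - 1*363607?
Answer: -239343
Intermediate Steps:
R = 124264 (R = 61535 + 62729 = 124264)
R - 1*363607 = 124264 - 1*363607 = 124264 - 363607 = -239343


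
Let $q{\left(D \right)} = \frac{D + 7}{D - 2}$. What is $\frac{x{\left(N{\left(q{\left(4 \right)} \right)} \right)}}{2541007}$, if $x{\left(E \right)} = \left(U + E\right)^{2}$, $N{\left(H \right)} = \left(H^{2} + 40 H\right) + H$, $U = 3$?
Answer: $\frac{1071225}{40656112} \approx 0.026348$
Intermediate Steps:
$q{\left(D \right)} = \frac{7 + D}{-2 + D}$
$N{\left(H \right)} = H^{2} + 41 H$
$x{\left(E \right)} = \left(3 + E\right)^{2}$
$\frac{x{\left(N{\left(q{\left(4 \right)} \right)} \right)}}{2541007} = \frac{\left(3 + \frac{7 + 4}{-2 + 4} \left(41 + \frac{7 + 4}{-2 + 4}\right)\right)^{2}}{2541007} = \left(3 + \frac{1}{2} \cdot 11 \left(41 + \frac{1}{2} \cdot 11\right)\right)^{2} \cdot \frac{1}{2541007} = \left(3 + \frac{11 \left(41 + \frac{11}{2}\right)}{2}\right)^{2} \cdot \frac{1}{2541007} = \left(3 + \frac{11}{2} \cdot \frac{93}{2}\right)^{2} \cdot \frac{1}{2541007} = \left(3 + \frac{1023}{4}\right)^{2} \cdot \frac{1}{2541007} = \left(\frac{1035}{4}\right)^{2} \cdot \frac{1}{2541007} = \frac{1071225}{16} \cdot \frac{1}{2541007} = \frac{1071225}{40656112}$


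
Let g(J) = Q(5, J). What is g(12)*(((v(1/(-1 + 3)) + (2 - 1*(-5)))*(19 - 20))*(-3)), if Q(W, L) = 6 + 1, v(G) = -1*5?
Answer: 42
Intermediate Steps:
v(G) = -5
Q(W, L) = 7
g(J) = 7
g(12)*(((v(1/(-1 + 3)) + (2 - 1*(-5)))*(19 - 20))*(-3)) = 7*(((-5 + (2 - 1*(-5)))*(19 - 20))*(-3)) = 7*(((-5 + (2 + 5))*(-1))*(-3)) = 7*(((-5 + 7)*(-1))*(-3)) = 7*((2*(-1))*(-3)) = 7*(-2*(-3)) = 7*6 = 42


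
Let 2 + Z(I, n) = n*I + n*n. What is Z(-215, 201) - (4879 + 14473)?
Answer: -22168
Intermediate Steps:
Z(I, n) = -2 + n² + I*n (Z(I, n) = -2 + (n*I + n*n) = -2 + (I*n + n²) = -2 + (n² + I*n) = -2 + n² + I*n)
Z(-215, 201) - (4879 + 14473) = (-2 + 201² - 215*201) - (4879 + 14473) = (-2 + 40401 - 43215) - 1*19352 = -2816 - 19352 = -22168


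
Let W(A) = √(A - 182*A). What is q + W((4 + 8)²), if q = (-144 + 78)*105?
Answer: -6930 + 12*I*√181 ≈ -6930.0 + 161.44*I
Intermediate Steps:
W(A) = √181*√(-A) (W(A) = √(-181*A) = √181*√(-A))
q = -6930 (q = -66*105 = -6930)
q + W((4 + 8)²) = -6930 + √181*√(-(4 + 8)²) = -6930 + √181*√(-1*12²) = -6930 + √181*√(-1*144) = -6930 + √181*√(-144) = -6930 + √181*(12*I) = -6930 + 12*I*√181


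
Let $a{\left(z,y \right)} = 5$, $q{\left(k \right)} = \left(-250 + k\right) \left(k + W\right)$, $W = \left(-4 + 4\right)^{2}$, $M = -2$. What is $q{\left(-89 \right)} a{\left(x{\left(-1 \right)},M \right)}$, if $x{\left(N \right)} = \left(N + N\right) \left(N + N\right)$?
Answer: $150855$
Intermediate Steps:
$W = 0$ ($W = 0^{2} = 0$)
$x{\left(N \right)} = 4 N^{2}$ ($x{\left(N \right)} = 2 N 2 N = 4 N^{2}$)
$q{\left(k \right)} = k \left(-250 + k\right)$ ($q{\left(k \right)} = \left(-250 + k\right) \left(k + 0\right) = \left(-250 + k\right) k = k \left(-250 + k\right)$)
$q{\left(-89 \right)} a{\left(x{\left(-1 \right)},M \right)} = - 89 \left(-250 - 89\right) 5 = \left(-89\right) \left(-339\right) 5 = 30171 \cdot 5 = 150855$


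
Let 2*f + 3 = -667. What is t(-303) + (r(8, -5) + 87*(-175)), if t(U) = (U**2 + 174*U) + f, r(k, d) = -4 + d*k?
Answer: 23483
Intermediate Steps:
f = -335 (f = -3/2 + (1/2)*(-667) = -3/2 - 667/2 = -335)
t(U) = -335 + U**2 + 174*U (t(U) = (U**2 + 174*U) - 335 = -335 + U**2 + 174*U)
t(-303) + (r(8, -5) + 87*(-175)) = (-335 + (-303)**2 + 174*(-303)) + ((-4 - 5*8) + 87*(-175)) = (-335 + 91809 - 52722) + ((-4 - 40) - 15225) = 38752 + (-44 - 15225) = 38752 - 15269 = 23483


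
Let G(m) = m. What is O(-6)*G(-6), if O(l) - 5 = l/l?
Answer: -36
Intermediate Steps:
O(l) = 6 (O(l) = 5 + l/l = 5 + 1 = 6)
O(-6)*G(-6) = 6*(-6) = -36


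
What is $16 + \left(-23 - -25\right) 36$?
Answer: $88$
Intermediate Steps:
$16 + \left(-23 - -25\right) 36 = 16 + \left(-23 + 25\right) 36 = 16 + 2 \cdot 36 = 16 + 72 = 88$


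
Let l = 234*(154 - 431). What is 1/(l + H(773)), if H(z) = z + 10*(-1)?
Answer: -1/64055 ≈ -1.5612e-5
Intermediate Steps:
H(z) = -10 + z (H(z) = z - 10 = -10 + z)
l = -64818 (l = 234*(-277) = -64818)
1/(l + H(773)) = 1/(-64818 + (-10 + 773)) = 1/(-64818 + 763) = 1/(-64055) = -1/64055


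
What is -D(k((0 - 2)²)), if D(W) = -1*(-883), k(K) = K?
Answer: -883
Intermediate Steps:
D(W) = 883
-D(k((0 - 2)²)) = -1*883 = -883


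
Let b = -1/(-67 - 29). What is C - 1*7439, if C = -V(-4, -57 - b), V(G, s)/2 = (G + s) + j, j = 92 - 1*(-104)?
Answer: -370031/48 ≈ -7709.0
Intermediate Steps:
b = 1/96 (b = -1/(-96) = -1*(-1/96) = 1/96 ≈ 0.010417)
j = 196 (j = 92 + 104 = 196)
V(G, s) = 392 + 2*G + 2*s (V(G, s) = 2*((G + s) + 196) = 2*(196 + G + s) = 392 + 2*G + 2*s)
C = -12959/48 (C = -(392 + 2*(-4) + 2*(-57 - 1*1/96)) = -(392 - 8 + 2*(-57 - 1/96)) = -(392 - 8 + 2*(-5473/96)) = -(392 - 8 - 5473/48) = -1*12959/48 = -12959/48 ≈ -269.98)
C - 1*7439 = -12959/48 - 1*7439 = -12959/48 - 7439 = -370031/48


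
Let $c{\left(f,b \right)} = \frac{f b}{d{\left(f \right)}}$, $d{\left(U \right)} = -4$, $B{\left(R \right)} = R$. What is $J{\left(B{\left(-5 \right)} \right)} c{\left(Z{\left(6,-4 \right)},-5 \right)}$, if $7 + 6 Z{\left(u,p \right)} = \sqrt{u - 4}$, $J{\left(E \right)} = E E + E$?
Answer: $- \frac{175}{6} + \frac{25 \sqrt{2}}{6} \approx -23.274$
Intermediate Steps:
$J{\left(E \right)} = E + E^{2}$ ($J{\left(E \right)} = E^{2} + E = E + E^{2}$)
$Z{\left(u,p \right)} = - \frac{7}{6} + \frac{\sqrt{-4 + u}}{6}$ ($Z{\left(u,p \right)} = - \frac{7}{6} + \frac{\sqrt{u - 4}}{6} = - \frac{7}{6} + \frac{\sqrt{-4 + u}}{6}$)
$c{\left(f,b \right)} = - \frac{b f}{4}$ ($c{\left(f,b \right)} = \frac{f b}{-4} = b f \left(- \frac{1}{4}\right) = - \frac{b f}{4}$)
$J{\left(B{\left(-5 \right)} \right)} c{\left(Z{\left(6,-4 \right)},-5 \right)} = - 5 \left(1 - 5\right) \left(\left(- \frac{1}{4}\right) \left(-5\right) \left(- \frac{7}{6} + \frac{\sqrt{-4 + 6}}{6}\right)\right) = \left(-5\right) \left(-4\right) \left(\left(- \frac{1}{4}\right) \left(-5\right) \left(- \frac{7}{6} + \frac{\sqrt{2}}{6}\right)\right) = 20 \left(- \frac{35}{24} + \frac{5 \sqrt{2}}{24}\right) = - \frac{175}{6} + \frac{25 \sqrt{2}}{6}$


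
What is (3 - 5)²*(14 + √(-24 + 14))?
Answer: 56 + 4*I*√10 ≈ 56.0 + 12.649*I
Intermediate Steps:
(3 - 5)²*(14 + √(-24 + 14)) = (-2)²*(14 + √(-10)) = 4*(14 + I*√10) = 56 + 4*I*√10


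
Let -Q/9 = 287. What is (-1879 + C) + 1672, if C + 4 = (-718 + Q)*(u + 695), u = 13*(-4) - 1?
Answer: -2119453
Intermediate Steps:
Q = -2583 (Q = -9*287 = -2583)
u = -53 (u = -52 - 1 = -53)
C = -2119246 (C = -4 + (-718 - 2583)*(-53 + 695) = -4 - 3301*642 = -4 - 2119242 = -2119246)
(-1879 + C) + 1672 = (-1879 - 2119246) + 1672 = -2121125 + 1672 = -2119453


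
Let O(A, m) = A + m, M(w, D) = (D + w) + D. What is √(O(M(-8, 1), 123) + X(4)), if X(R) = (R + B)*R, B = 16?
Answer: √197 ≈ 14.036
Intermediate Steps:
M(w, D) = w + 2*D
X(R) = R*(16 + R) (X(R) = (R + 16)*R = (16 + R)*R = R*(16 + R))
√(O(M(-8, 1), 123) + X(4)) = √(((-8 + 2*1) + 123) + 4*(16 + 4)) = √(((-8 + 2) + 123) + 4*20) = √((-6 + 123) + 80) = √(117 + 80) = √197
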